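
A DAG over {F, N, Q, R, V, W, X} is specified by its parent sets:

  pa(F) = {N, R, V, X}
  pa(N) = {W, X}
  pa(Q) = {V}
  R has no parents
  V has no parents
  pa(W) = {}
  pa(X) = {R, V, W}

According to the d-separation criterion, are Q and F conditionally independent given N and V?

Yes

5 paths connect Q and F; each must be blocked for d-separation to hold:
Path 1: Q ← V → F
  V is a fork here and V is conditioned on, so the path is blocked at V.
Path 2: Q ← V → X → F
  V is a fork here and V is conditioned on, so the path is blocked at V.
Path 3: Q ← V → X → N → F
  V is a fork here and V is conditioned on, so the path is blocked at V.
Path 4: Q ← V → X ← W → N → F
  V is a fork here and V is conditioned on, so the path is blocked at V.
Path 5: Q ← V → X ← R → F
  V is a fork here and V is conditioned on, so the path is blocked at V.
Since every path is blocked, d-separation holds.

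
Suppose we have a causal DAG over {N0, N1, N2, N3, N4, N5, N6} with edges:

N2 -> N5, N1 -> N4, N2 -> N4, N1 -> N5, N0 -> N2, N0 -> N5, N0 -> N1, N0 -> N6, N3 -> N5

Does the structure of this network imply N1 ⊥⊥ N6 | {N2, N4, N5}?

No

We examine all 5 paths between N1 and N6:
Path 1: N1 ← N0 → N6
  N0 is a fork and N0 is not conditioned on — no node blocks this path, so it is active.
Path 2: N1 → N4 ← N2 ← N0 → N6
  N2 is a chain here and N2 is conditioned on, so the path is blocked at N2.
Path 3: N1 → N4 ← N2 → N5 ← N0 → N6
  N2 is a fork here and N2 is conditioned on, so the path is blocked at N2.
Path 4: N1 → N5 ← N2 ← N0 → N6
  N2 is a chain here and N2 is conditioned on, so the path is blocked at N2.
Path 5: N1 → N5 ← N0 → N6
  N5 is a collider and N5 is conditioned on, which opens it; N0 is a fork and N0 is not conditioned on — no node blocks this path, so it is active.
Since the path N1 ← N0 → N6 is active, N1 and N6 are not d-separated given {N2, N4, N5}.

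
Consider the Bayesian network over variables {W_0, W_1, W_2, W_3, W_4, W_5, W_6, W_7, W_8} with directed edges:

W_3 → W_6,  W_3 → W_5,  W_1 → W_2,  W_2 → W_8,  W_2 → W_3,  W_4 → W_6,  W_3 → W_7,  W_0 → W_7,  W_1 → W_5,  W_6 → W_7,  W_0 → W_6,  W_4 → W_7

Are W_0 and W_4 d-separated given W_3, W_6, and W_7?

No

6 paths connect W_0 and W_4; each must be blocked for d-separation to hold:
Path 1: W_0 → W_7 ← W_4
  W_7 is a collider and W_7 is conditioned on, which opens it — no node blocks this path, so it is active.
Path 2: W_0 → W_7 ← W_3 → W_6 ← W_4
  W_3 is a fork here and W_3 is conditioned on, so the path is blocked at W_3.
Path 3: W_0 → W_7 ← W_6 ← W_4
  W_6 is a chain here and W_6 is conditioned on, so the path is blocked at W_6.
Path 4: W_0 → W_6 → W_7 ← W_4
  W_6 is a chain here and W_6 is conditioned on, so the path is blocked at W_6.
Path 5: W_0 → W_6 ← W_4
  W_6 is a collider and W_6 is conditioned on, which opens it — no node blocks this path, so it is active.
Path 6: W_0 → W_6 ← W_3 → W_7 ← W_4
  W_3 is a fork here and W_3 is conditioned on, so the path is blocked at W_3.
Since the path W_0 → W_7 ← W_4 is active, W_0 and W_4 are not d-separated given {W_3, W_6, W_7}.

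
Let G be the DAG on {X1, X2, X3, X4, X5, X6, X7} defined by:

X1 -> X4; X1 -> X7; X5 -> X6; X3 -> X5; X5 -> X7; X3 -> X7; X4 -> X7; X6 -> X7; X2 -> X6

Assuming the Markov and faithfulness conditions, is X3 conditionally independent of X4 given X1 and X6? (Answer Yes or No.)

Yes — X3 and X4 are d-separated given {X1, X6}.

There are 6 undirected paths between X3 and X4; checking each against the conditioning set {X1, X6}:
Path 1: X3 → X7 ← X1 → X4
  X7 is a collider here and neither X7 nor any of its descendants is conditioned on, so the collider stays closed — the path is blocked at X7.
Path 2: X3 → X7 ← X4
  X7 is a collider here and neither X7 nor any of its descendants is conditioned on, so the collider stays closed — the path is blocked at X7.
Path 3: X3 → X5 → X7 ← X1 → X4
  X7 is a collider here and neither X7 nor any of its descendants is conditioned on, so the collider stays closed — the path is blocked at X7.
Path 4: X3 → X5 → X7 ← X4
  X7 is a collider here and neither X7 nor any of its descendants is conditioned on, so the collider stays closed — the path is blocked at X7.
Path 5: X3 → X5 → X6 → X7 ← X1 → X4
  X6 is a chain here and X6 is conditioned on, so the path is blocked at X6.
Path 6: X3 → X5 → X6 → X7 ← X4
  X6 is a chain here and X6 is conditioned on, so the path is blocked at X6.
Since every path is blocked, d-separation holds.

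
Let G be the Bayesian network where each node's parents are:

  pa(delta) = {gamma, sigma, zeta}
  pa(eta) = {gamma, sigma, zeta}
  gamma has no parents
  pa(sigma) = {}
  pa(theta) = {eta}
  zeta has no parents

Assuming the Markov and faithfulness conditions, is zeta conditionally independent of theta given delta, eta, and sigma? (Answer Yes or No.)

Yes — zeta and theta are d-separated given {delta, eta, sigma}.

There are 3 undirected paths between zeta and theta; checking each against the conditioning set {delta, eta, sigma}:
Path 1: zeta → eta → theta
  eta is a chain here and eta is conditioned on, so the path is blocked at eta.
Path 2: zeta → delta ← gamma → eta → theta
  eta is a chain here and eta is conditioned on, so the path is blocked at eta.
Path 3: zeta → delta ← sigma → eta → theta
  sigma is a fork here and sigma is conditioned on, so the path is blocked at sigma.
Since every path is blocked, d-separation holds.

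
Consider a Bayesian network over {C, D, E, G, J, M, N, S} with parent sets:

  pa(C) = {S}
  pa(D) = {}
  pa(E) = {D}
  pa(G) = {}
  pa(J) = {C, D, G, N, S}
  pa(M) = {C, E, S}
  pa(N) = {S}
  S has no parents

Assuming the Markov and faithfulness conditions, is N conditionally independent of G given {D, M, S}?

Yes

6 paths connect N and G; each must be blocked for d-separation to hold:
Path 1: N ← S → C → J ← G
  S is a fork here and S is conditioned on, so the path is blocked at S.
Path 2: N ← S → C → M ← E ← D → J ← G
  S is a fork here and S is conditioned on, so the path is blocked at S.
Path 3: N ← S → J ← G
  S is a fork here and S is conditioned on, so the path is blocked at S.
Path 4: N ← S → M ← C → J ← G
  S is a fork here and S is conditioned on, so the path is blocked at S.
Path 5: N ← S → M ← E ← D → J ← G
  S is a fork here and S is conditioned on, so the path is blocked at S.
Path 6: N → J ← G
  J is a collider here and neither J nor any of its descendants is conditioned on, so the collider stays closed — the path is blocked at J.
All paths are blocked; N ⊥ G | {D, M, S} holds.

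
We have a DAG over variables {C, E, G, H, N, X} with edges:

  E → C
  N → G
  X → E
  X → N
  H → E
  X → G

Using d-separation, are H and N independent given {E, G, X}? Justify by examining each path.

2 paths connect H and N; each must be blocked for d-separation to hold:
Path 1: H → E ← X → N
  X is a fork here and X is conditioned on, so the path is blocked at X.
Path 2: H → E ← X → G ← N
  X is a fork here and X is conditioned on, so the path is blocked at X.
Since every path is blocked, d-separation holds.

Yes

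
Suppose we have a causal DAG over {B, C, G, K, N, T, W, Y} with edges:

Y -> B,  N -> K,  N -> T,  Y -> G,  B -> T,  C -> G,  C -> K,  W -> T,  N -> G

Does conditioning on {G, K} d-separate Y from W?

Yes

There are 3 undirected paths between Y and W; checking each against the conditioning set {G, K}:
Path 1: Y → G ← C → K ← N → T ← W
  T is a collider here and neither T nor any of its descendants is conditioned on, so the collider stays closed — the path is blocked at T.
Path 2: Y → G ← N → T ← W
  T is a collider here and neither T nor any of its descendants is conditioned on, so the collider stays closed — the path is blocked at T.
Path 3: Y → B → T ← W
  T is a collider here and neither T nor any of its descendants is conditioned on, so the collider stays closed — the path is blocked at T.
Since every path is blocked, d-separation holds.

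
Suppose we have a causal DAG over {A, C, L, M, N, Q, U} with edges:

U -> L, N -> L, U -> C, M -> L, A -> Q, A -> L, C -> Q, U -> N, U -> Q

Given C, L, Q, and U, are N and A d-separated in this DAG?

There are 6 undirected paths between N and A; checking each against the conditioning set {C, L, Q, U}:
Path 1: N ← U → C → Q ← A
  U is a fork here and U is conditioned on, so the path is blocked at U.
Path 2: N ← U → Q ← A
  U is a fork here and U is conditioned on, so the path is blocked at U.
Path 3: N ← U → L ← A
  U is a fork here and U is conditioned on, so the path is blocked at U.
Path 4: N → L ← U → C → Q ← A
  U is a fork here and U is conditioned on, so the path is blocked at U.
Path 5: N → L ← U → Q ← A
  U is a fork here and U is conditioned on, so the path is blocked at U.
Path 6: N → L ← A
  L is a collider and L is conditioned on, which opens it — no node blocks this path, so it is active.
Since the path N → L ← A is active, N and A are not d-separated given {C, L, Q, U}.

No — N and A are not d-separated given {C, L, Q, U}.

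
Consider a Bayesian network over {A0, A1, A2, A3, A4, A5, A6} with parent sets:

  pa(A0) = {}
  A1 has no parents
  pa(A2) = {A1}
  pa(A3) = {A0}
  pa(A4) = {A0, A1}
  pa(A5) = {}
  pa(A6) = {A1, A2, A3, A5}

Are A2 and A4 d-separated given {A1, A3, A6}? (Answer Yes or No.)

Yes

There are 4 undirected paths between A2 and A4; checking each against the conditioning set {A1, A3, A6}:
Path 1: A2 → A6 ← A3 ← A0 → A4
  A3 is a chain here and A3 is conditioned on, so the path is blocked at A3.
Path 2: A2 → A6 ← A1 → A4
  A1 is a fork here and A1 is conditioned on, so the path is blocked at A1.
Path 3: A2 ← A1 → A6 ← A3 ← A0 → A4
  A1 is a fork here and A1 is conditioned on, so the path is blocked at A1.
Path 4: A2 ← A1 → A4
  A1 is a fork here and A1 is conditioned on, so the path is blocked at A1.
Since every path is blocked, d-separation holds.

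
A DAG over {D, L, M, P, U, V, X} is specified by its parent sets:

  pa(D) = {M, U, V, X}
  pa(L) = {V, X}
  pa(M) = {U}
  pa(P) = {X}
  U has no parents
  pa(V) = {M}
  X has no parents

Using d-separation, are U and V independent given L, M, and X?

Yes

There are 6 undirected paths between U and V; checking each against the conditioning set {L, M, X}:
  1. U → D ← V — D:collider[blocks] ⇒ blocked
  2. U → D ← X → L ← V — D:collider[blocks]; X:fork[blocks]; L:collider[open] ⇒ blocked
  3. U → D ← M → V — D:collider[blocks]; M:fork[blocks] ⇒ blocked
  4. U → M → V — M:chain[blocks] ⇒ blocked
  5. U → M → D ← V — M:chain[blocks]; D:collider[blocks] ⇒ blocked
  6. U → M → D ← X → L ← V — M:chain[blocks]; D:collider[blocks]; X:fork[blocks]; L:collider[open] ⇒ blocked
Since every path is blocked, d-separation holds.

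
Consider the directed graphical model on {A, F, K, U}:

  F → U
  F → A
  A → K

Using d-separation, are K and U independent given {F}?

Yes — K and U are d-separated given {F}.

There is one path between K and U:
  1. K ← A ← F → U — A:chain[open]; F:fork[blocks] ⇒ blocked
Since every path is blocked, d-separation holds.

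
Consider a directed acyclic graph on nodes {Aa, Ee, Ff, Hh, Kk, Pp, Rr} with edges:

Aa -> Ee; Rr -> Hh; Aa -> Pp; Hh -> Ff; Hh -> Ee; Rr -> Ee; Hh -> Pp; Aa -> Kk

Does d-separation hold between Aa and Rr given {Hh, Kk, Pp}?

Yes — Aa and Rr are d-separated given {Hh, Kk, Pp}.

4 paths connect Aa and Rr; each must be blocked for d-separation to hold:
Path 1: Aa → Pp ← Hh ← Rr
  Hh is a chain here and Hh is conditioned on, so the path is blocked at Hh.
Path 2: Aa → Pp ← Hh → Ee ← Rr
  Hh is a fork here and Hh is conditioned on, so the path is blocked at Hh.
Path 3: Aa → Ee ← Hh ← Rr
  Ee is a collider here and neither Ee nor any of its descendants is conditioned on, so the collider stays closed — the path is blocked at Ee.
Path 4: Aa → Ee ← Rr
  Ee is a collider here and neither Ee nor any of its descendants is conditioned on, so the collider stays closed — the path is blocked at Ee.
Every path is blocked, so Aa and Rr are d-separated given {Hh, Kk, Pp}.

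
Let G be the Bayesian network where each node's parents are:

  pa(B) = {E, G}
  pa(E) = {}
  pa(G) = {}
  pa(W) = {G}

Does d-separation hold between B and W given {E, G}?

There is one path between B and W:
Path 1: B ← G → W
  G is a fork here and G is conditioned on, so the path is blocked at G.
Since every path is blocked, d-separation holds.

Yes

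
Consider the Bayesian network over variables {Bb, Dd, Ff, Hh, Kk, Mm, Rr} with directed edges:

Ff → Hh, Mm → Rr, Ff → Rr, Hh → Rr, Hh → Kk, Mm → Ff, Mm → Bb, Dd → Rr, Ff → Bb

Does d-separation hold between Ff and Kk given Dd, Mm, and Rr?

4 paths connect Ff and Kk; each must be blocked for d-separation to hold:
Path 1: Ff ← Mm → Rr ← Hh → Kk
  Mm is a fork here and Mm is conditioned on, so the path is blocked at Mm.
Path 2: Ff → Hh → Kk
  Hh is a chain and Hh is not conditioned on — no node blocks this path, so it is active.
Path 3: Ff → Bb ← Mm → Rr ← Hh → Kk
  Bb is a collider here and neither Bb nor any of its descendants is conditioned on, so the collider stays closed — the path is blocked at Bb.
Path 4: Ff → Rr ← Hh → Kk
  Rr is a collider and Rr is conditioned on, which opens it; Hh is a fork and Hh is not conditioned on — no node blocks this path, so it is active.
At least one path is unblocked, so d-separation fails.

No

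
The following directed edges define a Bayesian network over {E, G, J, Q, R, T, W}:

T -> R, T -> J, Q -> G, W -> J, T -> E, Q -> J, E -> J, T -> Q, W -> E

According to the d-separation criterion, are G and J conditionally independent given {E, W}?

We examine all 4 paths between G and J:
Path 1: G ← Q → J
  Q is a fork and Q is not conditioned on — no node blocks this path, so it is active.
Path 2: G ← Q ← T → E ← W → J
  W is a fork here and W is conditioned on, so the path is blocked at W.
Path 3: G ← Q ← T → E → J
  E is a chain here and E is conditioned on, so the path is blocked at E.
Path 4: G ← Q ← T → J
  Q is a chain and Q is not conditioned on; T is a fork and T is not conditioned on — no node blocks this path, so it is active.
Because an active path exists, G and J are not d-separated.

No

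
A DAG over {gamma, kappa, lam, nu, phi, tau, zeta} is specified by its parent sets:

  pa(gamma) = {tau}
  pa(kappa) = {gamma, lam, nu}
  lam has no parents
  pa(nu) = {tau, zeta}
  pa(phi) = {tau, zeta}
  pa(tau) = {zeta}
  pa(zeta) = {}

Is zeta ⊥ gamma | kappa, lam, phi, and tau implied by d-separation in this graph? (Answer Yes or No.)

No — zeta and gamma are not d-separated given {kappa, lam, phi, tau}.

6 paths connect zeta and gamma; each must be blocked for d-separation to hold:
Path 1: zeta → phi ← tau → nu → kappa ← gamma
  tau is a fork here and tau is conditioned on, so the path is blocked at tau.
Path 2: zeta → phi ← tau → gamma
  tau is a fork here and tau is conditioned on, so the path is blocked at tau.
Path 3: zeta → nu ← tau → gamma
  tau is a fork here and tau is conditioned on, so the path is blocked at tau.
Path 4: zeta → nu → kappa ← gamma
  nu is a chain and nu is not conditioned on; kappa is a collider and kappa is conditioned on, which opens it — no node blocks this path, so it is active.
Path 5: zeta → tau → nu → kappa ← gamma
  tau is a chain here and tau is conditioned on, so the path is blocked at tau.
Path 6: zeta → tau → gamma
  tau is a chain here and tau is conditioned on, so the path is blocked at tau.
Since the path zeta → nu → kappa ← gamma is active, zeta and gamma are not d-separated given {kappa, lam, phi, tau}.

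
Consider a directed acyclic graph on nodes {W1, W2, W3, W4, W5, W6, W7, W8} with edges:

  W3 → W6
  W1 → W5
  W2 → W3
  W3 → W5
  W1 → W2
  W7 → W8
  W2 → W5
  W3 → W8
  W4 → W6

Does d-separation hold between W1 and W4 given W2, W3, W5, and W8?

Enumerating the 4 paths from W1 to W4 and testing each for blocking by {W2, W3, W5, W8}:
  1. W1 → W2 → W3 → W6 ← W4 — W2:chain[blocks]; W3:chain[blocks]; W6:collider[blocks] ⇒ blocked
  2. W1 → W2 → W5 ← W3 → W6 ← W4 — W2:chain[blocks]; W5:collider[open]; W3:fork[blocks]; W6:collider[blocks] ⇒ blocked
  3. W1 → W5 ← W3 → W6 ← W4 — W5:collider[open]; W3:fork[blocks]; W6:collider[blocks] ⇒ blocked
  4. W1 → W5 ← W2 → W3 → W6 ← W4 — W5:collider[open]; W2:fork[blocks]; W3:chain[blocks]; W6:collider[blocks] ⇒ blocked
Every path is blocked, so W1 and W4 are d-separated given {W2, W3, W5, W8}.

Yes — W1 and W4 are d-separated given {W2, W3, W5, W8}.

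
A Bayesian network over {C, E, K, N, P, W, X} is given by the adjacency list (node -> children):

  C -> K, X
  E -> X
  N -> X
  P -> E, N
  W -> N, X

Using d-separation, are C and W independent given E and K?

Yes — C and W are d-separated given {E, K}.

Enumerating the 3 paths from C to W and testing each for blocking by {E, K}:
  1. C → X ← N ← W — X:collider[blocks]; N:chain[open] ⇒ blocked
  2. C → X ← E ← P → N ← W — X:collider[blocks]; E:chain[blocks]; P:fork[open]; N:collider[blocks] ⇒ blocked
  3. C → X ← W — X:collider[blocks] ⇒ blocked
All paths are blocked; C ⊥ W | {E, K} holds.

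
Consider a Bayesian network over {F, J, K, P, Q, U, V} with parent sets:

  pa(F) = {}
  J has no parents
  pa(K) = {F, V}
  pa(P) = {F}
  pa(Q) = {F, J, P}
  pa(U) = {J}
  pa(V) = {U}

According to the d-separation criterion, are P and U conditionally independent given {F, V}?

Yes — P and U are d-separated given {F, V}.

There are 4 undirected paths between P and U; checking each against the conditioning set {F, V}:
  1. P ← F → Q ← J → U — F:fork[blocks]; Q:collider[blocks]; J:fork[open] ⇒ blocked
  2. P ← F → K ← V ← U — F:fork[blocks]; K:collider[blocks]; V:chain[blocks] ⇒ blocked
  3. P → Q ← F → K ← V ← U — Q:collider[blocks]; F:fork[blocks]; K:collider[blocks]; V:chain[blocks] ⇒ blocked
  4. P → Q ← J → U — Q:collider[blocks]; J:fork[open] ⇒ blocked
Every path is blocked, so P and U are d-separated given {F, V}.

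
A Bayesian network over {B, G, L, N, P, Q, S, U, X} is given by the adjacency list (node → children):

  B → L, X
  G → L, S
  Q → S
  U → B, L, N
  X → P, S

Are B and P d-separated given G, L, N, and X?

Yes

Enumerating the 3 paths from B to P and testing each for blocking by {G, L, N, X}:
  1. B ← U → L ← G → S ← X → P — U:fork[open]; L:collider[open]; G:fork[blocks]; S:collider[blocks]; X:fork[blocks] ⇒ blocked
  2. B → X → P — X:chain[blocks] ⇒ blocked
  3. B → L ← G → S ← X → P — L:collider[open]; G:fork[blocks]; S:collider[blocks]; X:fork[blocks] ⇒ blocked
All paths are blocked; B ⊥ P | {G, L, N, X} holds.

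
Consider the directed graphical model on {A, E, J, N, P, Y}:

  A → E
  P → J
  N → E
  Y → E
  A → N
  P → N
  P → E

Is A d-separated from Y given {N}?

Yes — A and Y are d-separated given {N}.

3 paths connect A and Y; each must be blocked for d-separation to hold:
Path 1: A → E ← Y
  E is a collider here and neither E nor any of its descendants is conditioned on, so the collider stays closed — the path is blocked at E.
Path 2: A → N → E ← Y
  N is a chain here and N is conditioned on, so the path is blocked at N.
Path 3: A → N ← P → E ← Y
  E is a collider here and neither E nor any of its descendants is conditioned on, so the collider stays closed — the path is blocked at E.
Every path is blocked, so A and Y are d-separated given {N}.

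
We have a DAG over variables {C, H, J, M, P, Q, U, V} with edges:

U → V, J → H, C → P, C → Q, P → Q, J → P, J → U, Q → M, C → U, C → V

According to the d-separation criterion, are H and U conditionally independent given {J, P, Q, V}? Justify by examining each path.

Yes

Enumerating the 5 paths from H to U and testing each for blocking by {J, P, Q, V}:
  1. H ← J → P → Q ← C → U — J:fork[blocks]; P:chain[blocks]; Q:collider[open]; C:fork[open] ⇒ blocked
  2. H ← J → P → Q ← C → V ← U — J:fork[blocks]; P:chain[blocks]; Q:collider[open]; C:fork[open]; V:collider[open] ⇒ blocked
  3. H ← J → P ← C → U — J:fork[blocks]; P:collider[open]; C:fork[open] ⇒ blocked
  4. H ← J → P ← C → V ← U — J:fork[blocks]; P:collider[open]; C:fork[open]; V:collider[open] ⇒ blocked
  5. H ← J → U — J:fork[blocks] ⇒ blocked
All paths are blocked; H ⊥ U | {J, P, Q, V} holds.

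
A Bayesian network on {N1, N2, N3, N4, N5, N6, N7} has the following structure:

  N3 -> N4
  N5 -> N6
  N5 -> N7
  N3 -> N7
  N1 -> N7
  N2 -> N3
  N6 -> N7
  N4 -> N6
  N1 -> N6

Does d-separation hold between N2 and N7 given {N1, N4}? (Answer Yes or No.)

No

Enumerating the 4 paths from N2 to N7 and testing each for blocking by {N1, N4}:
Path 1: N2 → N3 → N4 → N6 ← N1 → N7
  N4 is a chain here and N4 is conditioned on, so the path is blocked at N4.
Path 2: N2 → N3 → N4 → N6 → N7
  N4 is a chain here and N4 is conditioned on, so the path is blocked at N4.
Path 3: N2 → N3 → N4 → N6 ← N5 → N7
  N4 is a chain here and N4 is conditioned on, so the path is blocked at N4.
Path 4: N2 → N3 → N7
  N3 is a chain and N3 is not conditioned on — no node blocks this path, so it is active.
Since the path N2 → N3 → N7 is active, N2 and N7 are not d-separated given {N1, N4}.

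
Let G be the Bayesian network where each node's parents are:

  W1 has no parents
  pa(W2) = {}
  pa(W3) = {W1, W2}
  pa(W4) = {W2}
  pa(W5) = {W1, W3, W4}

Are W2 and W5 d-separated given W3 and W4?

No

3 paths connect W2 and W5; each must be blocked for d-separation to hold:
  1. W2 → W3 ← W1 → W5 — W3:collider[open]; W1:fork[open] ⇒ active
  2. W2 → W3 → W5 — W3:chain[blocks] ⇒ blocked
  3. W2 → W4 → W5 — W4:chain[blocks] ⇒ blocked
Because an active path exists, W2 and W5 are not d-separated.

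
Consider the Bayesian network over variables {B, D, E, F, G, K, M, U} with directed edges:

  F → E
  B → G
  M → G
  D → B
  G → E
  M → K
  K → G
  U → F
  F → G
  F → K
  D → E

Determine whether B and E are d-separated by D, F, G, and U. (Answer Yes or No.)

Yes — B and E are d-separated given {D, F, G, U}.

Enumerating the 5 paths from B to E and testing each for blocking by {D, F, G, U}:
Path 1: B → G → E
  G is a chain here and G is conditioned on, so the path is blocked at G.
Path 2: B → G ← K ← F → E
  F is a fork here and F is conditioned on, so the path is blocked at F.
Path 3: B → G ← F → E
  F is a fork here and F is conditioned on, so the path is blocked at F.
Path 4: B → G ← M → K ← F → E
  F is a fork here and F is conditioned on, so the path is blocked at F.
Path 5: B ← D → E
  D is a fork here and D is conditioned on, so the path is blocked at D.
Every path is blocked, so B and E are d-separated given {D, F, G, U}.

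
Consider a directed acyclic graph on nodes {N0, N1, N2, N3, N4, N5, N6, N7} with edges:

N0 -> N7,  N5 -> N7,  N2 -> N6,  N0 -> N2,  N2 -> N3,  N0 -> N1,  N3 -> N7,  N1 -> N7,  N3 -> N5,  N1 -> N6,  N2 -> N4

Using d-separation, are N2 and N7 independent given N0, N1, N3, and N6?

There are 6 undirected paths between N2 and N7; checking each against the conditioning set {N0, N1, N3, N6}:
Path 1: N2 → N3 → N5 → N7
  N3 is a chain here and N3 is conditioned on, so the path is blocked at N3.
Path 2: N2 → N3 → N7
  N3 is a chain here and N3 is conditioned on, so the path is blocked at N3.
Path 3: N2 → N6 ← N1 ← N0 → N7
  N1 is a chain here and N1 is conditioned on, so the path is blocked at N1.
Path 4: N2 → N6 ← N1 → N7
  N1 is a fork here and N1 is conditioned on, so the path is blocked at N1.
Path 5: N2 ← N0 → N1 → N7
  N0 is a fork here and N0 is conditioned on, so the path is blocked at N0.
Path 6: N2 ← N0 → N7
  N0 is a fork here and N0 is conditioned on, so the path is blocked at N0.
Every path is blocked, so N2 and N7 are d-separated given {N0, N1, N3, N6}.

Yes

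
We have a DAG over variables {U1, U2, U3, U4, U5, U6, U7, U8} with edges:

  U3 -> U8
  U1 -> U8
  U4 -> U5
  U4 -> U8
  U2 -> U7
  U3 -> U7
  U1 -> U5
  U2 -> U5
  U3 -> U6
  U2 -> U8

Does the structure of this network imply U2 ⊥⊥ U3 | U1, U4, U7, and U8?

Enumerating the 4 paths from U2 to U3 and testing each for blocking by {U1, U4, U7, U8}:
  1. U2 → U5 ← U1 → U8 ← U3 — U5:collider[blocks]; U1:fork[blocks]; U8:collider[open] ⇒ blocked
  2. U2 → U5 ← U4 → U8 ← U3 — U5:collider[blocks]; U4:fork[blocks]; U8:collider[open] ⇒ blocked
  3. U2 → U8 ← U3 — U8:collider[open] ⇒ active
  4. U2 → U7 ← U3 — U7:collider[open] ⇒ active
At least one path is unblocked, so d-separation fails.

No — U2 and U3 are not d-separated given {U1, U4, U7, U8}.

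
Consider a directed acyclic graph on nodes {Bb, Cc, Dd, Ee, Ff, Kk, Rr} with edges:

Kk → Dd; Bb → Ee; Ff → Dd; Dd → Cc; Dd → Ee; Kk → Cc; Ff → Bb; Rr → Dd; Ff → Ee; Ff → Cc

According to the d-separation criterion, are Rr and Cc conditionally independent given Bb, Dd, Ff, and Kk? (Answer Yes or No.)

Enumerating the 5 paths from Rr to Cc and testing each for blocking by {Bb, Dd, Ff, Kk}:
Path 1: Rr → Dd ← Kk → Cc
  Kk is a fork here and Kk is conditioned on, so the path is blocked at Kk.
Path 2: Rr → Dd → Cc
  Dd is a chain here and Dd is conditioned on, so the path is blocked at Dd.
Path 3: Rr → Dd ← Ff → Cc
  Ff is a fork here and Ff is conditioned on, so the path is blocked at Ff.
Path 4: Rr → Dd → Ee ← Ff → Cc
  Dd is a chain here and Dd is conditioned on, so the path is blocked at Dd.
Path 5: Rr → Dd → Ee ← Bb ← Ff → Cc
  Dd is a chain here and Dd is conditioned on, so the path is blocked at Dd.
All paths are blocked; Rr ⊥ Cc | {Bb, Dd, Ff, Kk} holds.

Yes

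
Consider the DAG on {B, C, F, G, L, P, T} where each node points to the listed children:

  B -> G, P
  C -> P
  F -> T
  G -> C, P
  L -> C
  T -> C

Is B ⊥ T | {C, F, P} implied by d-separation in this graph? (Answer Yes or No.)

No

Enumerating the 4 paths from B to T and testing each for blocking by {C, F, P}:
Path 1: B → P ← C ← T
  C is a chain here and C is conditioned on, so the path is blocked at C.
Path 2: B → P ← G → C ← T
  P is a collider and P is conditioned on, which opens it; G is a fork and G is not conditioned on; C is a collider and C is conditioned on, which opens it — no node blocks this path, so it is active.
Path 3: B → G → P ← C ← T
  C is a chain here and C is conditioned on, so the path is blocked at C.
Path 4: B → G → C ← T
  G is a chain and G is not conditioned on; C is a collider and C is conditioned on, which opens it — no node blocks this path, so it is active.
At least one path is unblocked, so d-separation fails.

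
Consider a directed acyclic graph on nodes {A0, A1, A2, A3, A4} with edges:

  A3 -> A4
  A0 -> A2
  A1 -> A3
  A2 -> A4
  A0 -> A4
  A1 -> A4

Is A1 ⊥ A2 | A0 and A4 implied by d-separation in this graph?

We examine all 4 paths between A1 and A2:
  1. A1 → A3 → A4 ← A2 — A3:chain[open]; A4:collider[open] ⇒ active
  2. A1 → A3 → A4 ← A0 → A2 — A3:chain[open]; A4:collider[open]; A0:fork[blocks] ⇒ blocked
  3. A1 → A4 ← A2 — A4:collider[open] ⇒ active
  4. A1 → A4 ← A0 → A2 — A4:collider[open]; A0:fork[blocks] ⇒ blocked
Since the path A1 → A3 → A4 ← A2 is active, A1 and A2 are not d-separated given {A0, A4}.

No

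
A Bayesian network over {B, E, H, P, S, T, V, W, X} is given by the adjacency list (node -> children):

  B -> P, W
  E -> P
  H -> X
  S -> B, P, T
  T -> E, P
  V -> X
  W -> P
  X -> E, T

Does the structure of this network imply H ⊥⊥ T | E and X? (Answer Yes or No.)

Enumerating the 6 paths from H to T and testing each for blocking by {E, X}:
  1. H → X → T — X:chain[blocks] ⇒ blocked
  2. H → X → E → P ← S → T — X:chain[blocks]; E:chain[blocks]; P:collider[blocks]; S:fork[open] ⇒ blocked
  3. H → X → E → P ← B ← S → T — X:chain[blocks]; E:chain[blocks]; P:collider[blocks]; B:chain[open]; S:fork[open] ⇒ blocked
  4. H → X → E → P ← W ← B ← S → T — X:chain[blocks]; E:chain[blocks]; P:collider[blocks]; W:chain[open]; B:chain[open]; S:fork[open] ⇒ blocked
  5. H → X → E → P ← T — X:chain[blocks]; E:chain[blocks]; P:collider[blocks] ⇒ blocked
  6. H → X → E ← T — X:chain[blocks]; E:collider[open] ⇒ blocked
Every path is blocked, so H and T are d-separated given {E, X}.

Yes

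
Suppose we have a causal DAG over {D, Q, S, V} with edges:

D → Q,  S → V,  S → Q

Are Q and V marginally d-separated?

There is one path between Q and V:
Path 1: Q ← S → V
  S is a fork and S is not conditioned on — no node blocks this path, so it is active.
Because an active path exists, Q and V are not d-separated.

No — Q and V are not d-separated given ∅.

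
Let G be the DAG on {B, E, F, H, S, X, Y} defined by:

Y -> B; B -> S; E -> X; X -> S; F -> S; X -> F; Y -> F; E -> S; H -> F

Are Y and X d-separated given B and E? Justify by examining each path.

We examine all 6 paths between Y and X:
Path 1: Y → B → S ← E → X
  B is a chain here and B is conditioned on, so the path is blocked at B.
Path 2: Y → B → S ← X
  B is a chain here and B is conditioned on, so the path is blocked at B.
Path 3: Y → B → S ← F ← X
  B is a chain here and B is conditioned on, so the path is blocked at B.
Path 4: Y → F ← X
  F is a collider here and neither F nor any of its descendants is conditioned on, so the collider stays closed — the path is blocked at F.
Path 5: Y → F → S ← E → X
  S is a collider here and neither S nor any of its descendants is conditioned on, so the collider stays closed — the path is blocked at S.
Path 6: Y → F → S ← X
  S is a collider here and neither S nor any of its descendants is conditioned on, so the collider stays closed — the path is blocked at S.
All paths are blocked; Y ⊥ X | {B, E} holds.

Yes — Y and X are d-separated given {B, E}.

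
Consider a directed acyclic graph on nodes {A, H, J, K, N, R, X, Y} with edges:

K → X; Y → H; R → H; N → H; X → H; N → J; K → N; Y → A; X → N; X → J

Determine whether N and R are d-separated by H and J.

Enumerating the 4 paths from N to R and testing each for blocking by {H, J}:
Path 1: N ← X → H ← R
  X is a fork and X is not conditioned on; H is a collider and H is conditioned on, which opens it — no node blocks this path, so it is active.
Path 2: N ← K → X → H ← R
  K is a fork and K is not conditioned on; X is a chain and X is not conditioned on; H is a collider and H is conditioned on, which opens it — no node blocks this path, so it is active.
Path 3: N → J ← X → H ← R
  J is a collider and J is conditioned on, which opens it; X is a fork and X is not conditioned on; H is a collider and H is conditioned on, which opens it — no node blocks this path, so it is active.
Path 4: N → H ← R
  H is a collider and H is conditioned on, which opens it — no node blocks this path, so it is active.
At least one path is unblocked, so d-separation fails.

No — N and R are not d-separated given {H, J}.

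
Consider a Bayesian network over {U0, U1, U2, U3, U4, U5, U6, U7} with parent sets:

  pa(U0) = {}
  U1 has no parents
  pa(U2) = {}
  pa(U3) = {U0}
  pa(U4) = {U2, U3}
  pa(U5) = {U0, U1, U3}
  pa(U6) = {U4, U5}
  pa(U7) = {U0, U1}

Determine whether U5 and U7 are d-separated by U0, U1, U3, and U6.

There are 4 undirected paths between U5 and U7; checking each against the conditioning set {U0, U1, U3, U6}:
Path 1: U5 ← U0 → U7
  U0 is a fork here and U0 is conditioned on, so the path is blocked at U0.
Path 2: U5 ← U1 → U7
  U1 is a fork here and U1 is conditioned on, so the path is blocked at U1.
Path 3: U5 → U6 ← U4 ← U3 ← U0 → U7
  U3 is a chain here and U3 is conditioned on, so the path is blocked at U3.
Path 4: U5 ← U3 ← U0 → U7
  U3 is a chain here and U3 is conditioned on, so the path is blocked at U3.
All paths are blocked; U5 ⊥ U7 | {U0, U1, U3, U6} holds.

Yes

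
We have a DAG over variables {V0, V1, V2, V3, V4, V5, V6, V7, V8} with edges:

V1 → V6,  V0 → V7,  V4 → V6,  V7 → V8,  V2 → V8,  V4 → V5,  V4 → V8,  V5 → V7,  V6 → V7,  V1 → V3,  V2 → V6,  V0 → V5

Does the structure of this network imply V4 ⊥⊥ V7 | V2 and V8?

No

6 paths connect V4 and V7; each must be blocked for d-separation to hold:
Path 1: V4 → V8 ← V7
  V8 is a collider and V8 is conditioned on, which opens it — no node blocks this path, so it is active.
Path 2: V4 → V8 ← V2 → V6 → V7
  V2 is a fork here and V2 is conditioned on, so the path is blocked at V2.
Path 3: V4 → V5 ← V0 → V7
  V5 is a collider and its descendant V8 is conditioned on, which opens it; V0 is a fork and V0 is not conditioned on — no node blocks this path, so it is active.
Path 4: V4 → V5 → V7
  V5 is a chain and V5 is not conditioned on — no node blocks this path, so it is active.
Path 5: V4 → V6 → V7
  V6 is a chain and V6 is not conditioned on — no node blocks this path, so it is active.
Path 6: V4 → V6 ← V2 → V8 ← V7
  V2 is a fork here and V2 is conditioned on, so the path is blocked at V2.
Because an active path exists, V4 and V7 are not d-separated.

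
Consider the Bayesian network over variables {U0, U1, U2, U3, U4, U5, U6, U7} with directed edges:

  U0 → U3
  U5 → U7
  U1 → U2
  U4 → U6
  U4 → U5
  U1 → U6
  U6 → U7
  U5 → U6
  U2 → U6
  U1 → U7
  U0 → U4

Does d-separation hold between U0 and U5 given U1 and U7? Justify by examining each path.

Enumerating the 5 paths from U0 to U5 and testing each for blocking by {U1, U7}:
Path 1: U0 → U4 → U6 → U7 ← U5
  U4 is a chain and U4 is not conditioned on; U6 is a chain and U6 is not conditioned on; U7 is a collider and U7 is conditioned on, which opens it — no node blocks this path, so it is active.
Path 2: U0 → U4 → U6 ← U2 ← U1 → U7 ← U5
  U1 is a fork here and U1 is conditioned on, so the path is blocked at U1.
Path 3: U0 → U4 → U6 ← U5
  U4 is a chain and U4 is not conditioned on; U6 is a collider and its descendant U7 is conditioned on, which opens it — no node blocks this path, so it is active.
Path 4: U0 → U4 → U6 ← U1 → U7 ← U5
  U1 is a fork here and U1 is conditioned on, so the path is blocked at U1.
Path 5: U0 → U4 → U5
  U4 is a chain and U4 is not conditioned on — no node blocks this path, so it is active.
At least one path is unblocked, so d-separation fails.

No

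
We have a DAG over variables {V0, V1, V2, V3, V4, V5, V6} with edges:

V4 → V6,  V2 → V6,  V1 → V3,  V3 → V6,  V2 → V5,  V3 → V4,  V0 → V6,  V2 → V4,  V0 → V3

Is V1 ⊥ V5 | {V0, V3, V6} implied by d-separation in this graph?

Yes

We examine all 6 paths between V1 and V5:
  1. V1 → V3 → V6 ← V2 → V5 — V3:chain[blocks]; V6:collider[open]; V2:fork[open] ⇒ blocked
  2. V1 → V3 → V6 ← V4 ← V2 → V5 — V3:chain[blocks]; V6:collider[open]; V4:chain[open]; V2:fork[open] ⇒ blocked
  3. V1 → V3 → V4 ← V2 → V5 — V3:chain[blocks]; V4:collider[open]; V2:fork[open] ⇒ blocked
  4. V1 → V3 → V4 → V6 ← V2 → V5 — V3:chain[blocks]; V4:chain[open]; V6:collider[open]; V2:fork[open] ⇒ blocked
  5. V1 → V3 ← V0 → V6 ← V2 → V5 — V3:collider[open]; V0:fork[blocks]; V6:collider[open]; V2:fork[open] ⇒ blocked
  6. V1 → V3 ← V0 → V6 ← V4 ← V2 → V5 — V3:collider[open]; V0:fork[blocks]; V6:collider[open]; V4:chain[open]; V2:fork[open] ⇒ blocked
All paths are blocked; V1 ⊥ V5 | {V0, V3, V6} holds.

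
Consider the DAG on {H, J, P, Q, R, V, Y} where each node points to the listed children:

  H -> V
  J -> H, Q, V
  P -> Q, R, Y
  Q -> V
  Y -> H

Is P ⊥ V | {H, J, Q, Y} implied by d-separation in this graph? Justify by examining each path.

Yes — P and V are d-separated given {H, J, Q, Y}.

We examine all 6 paths between P and V:
  1. P → Y → H ← J → Q → V — Y:chain[blocks]; H:collider[open]; J:fork[blocks]; Q:chain[blocks] ⇒ blocked
  2. P → Y → H ← J → V — Y:chain[blocks]; H:collider[open]; J:fork[blocks] ⇒ blocked
  3. P → Y → H → V — Y:chain[blocks]; H:chain[blocks] ⇒ blocked
  4. P → Q ← J → H → V — Q:collider[open]; J:fork[blocks]; H:chain[blocks] ⇒ blocked
  5. P → Q ← J → V — Q:collider[open]; J:fork[blocks] ⇒ blocked
  6. P → Q → V — Q:chain[blocks] ⇒ blocked
Every path is blocked, so P and V are d-separated given {H, J, Q, Y}.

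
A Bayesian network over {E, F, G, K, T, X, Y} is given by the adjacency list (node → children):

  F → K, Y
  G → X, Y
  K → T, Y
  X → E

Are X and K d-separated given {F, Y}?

No — X and K are not d-separated given {F, Y}.

We examine all 2 paths between X and K:
Path 1: X ← G → Y ← F → K
  F is a fork here and F is conditioned on, so the path is blocked at F.
Path 2: X ← G → Y ← K
  G is a fork and G is not conditioned on; Y is a collider and Y is conditioned on, which opens it — no node blocks this path, so it is active.
At least one path is unblocked, so d-separation fails.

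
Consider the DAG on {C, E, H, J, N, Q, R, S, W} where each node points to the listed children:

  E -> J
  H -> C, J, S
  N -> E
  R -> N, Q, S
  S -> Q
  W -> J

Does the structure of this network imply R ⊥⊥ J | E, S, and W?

No

There are 3 undirected paths between R and J; checking each against the conditioning set {E, S, W}:
Path 1: R → S ← H → J
  S is a collider and S is conditioned on, which opens it; H is a fork and H is not conditioned on — no node blocks this path, so it is active.
Path 2: R → Q ← S ← H → J
  Q is a collider here and neither Q nor any of its descendants is conditioned on, so the collider stays closed — the path is blocked at Q.
Path 3: R → N → E → J
  E is a chain here and E is conditioned on, so the path is blocked at E.
Because an active path exists, R and J are not d-separated.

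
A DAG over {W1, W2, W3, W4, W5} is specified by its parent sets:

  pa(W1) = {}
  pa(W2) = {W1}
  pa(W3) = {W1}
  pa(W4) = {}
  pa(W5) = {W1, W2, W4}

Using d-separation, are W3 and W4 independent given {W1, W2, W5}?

We examine all 2 paths between W3 and W4:
Path 1: W3 ← W1 → W2 → W5 ← W4
  W1 is a fork here and W1 is conditioned on, so the path is blocked at W1.
Path 2: W3 ← W1 → W5 ← W4
  W1 is a fork here and W1 is conditioned on, so the path is blocked at W1.
Every path is blocked, so W3 and W4 are d-separated given {W1, W2, W5}.

Yes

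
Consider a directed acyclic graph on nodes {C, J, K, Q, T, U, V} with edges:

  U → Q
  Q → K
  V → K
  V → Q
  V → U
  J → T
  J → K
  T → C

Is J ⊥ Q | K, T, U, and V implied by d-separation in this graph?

Enumerating the 3 paths from J to Q and testing each for blocking by {K, T, U, V}:
Path 1: J → K ← Q
  K is a collider and K is conditioned on, which opens it — no node blocks this path, so it is active.
Path 2: J → K ← V → Q
  V is a fork here and V is conditioned on, so the path is blocked at V.
Path 3: J → K ← V → U → Q
  V is a fork here and V is conditioned on, so the path is blocked at V.
Because an active path exists, J and Q are not d-separated.

No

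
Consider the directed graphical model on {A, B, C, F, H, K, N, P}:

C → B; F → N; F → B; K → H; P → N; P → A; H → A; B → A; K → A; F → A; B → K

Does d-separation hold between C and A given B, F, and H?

Yes

5 paths connect C and A; each must be blocked for d-separation to hold:
Path 1: C → B → K → A
  B is a chain here and B is conditioned on, so the path is blocked at B.
Path 2: C → B → K → H → A
  B is a chain here and B is conditioned on, so the path is blocked at B.
Path 3: C → B → A
  B is a chain here and B is conditioned on, so the path is blocked at B.
Path 4: C → B ← F → N ← P → A
  F is a fork here and F is conditioned on, so the path is blocked at F.
Path 5: C → B ← F → A
  F is a fork here and F is conditioned on, so the path is blocked at F.
Since every path is blocked, d-separation holds.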